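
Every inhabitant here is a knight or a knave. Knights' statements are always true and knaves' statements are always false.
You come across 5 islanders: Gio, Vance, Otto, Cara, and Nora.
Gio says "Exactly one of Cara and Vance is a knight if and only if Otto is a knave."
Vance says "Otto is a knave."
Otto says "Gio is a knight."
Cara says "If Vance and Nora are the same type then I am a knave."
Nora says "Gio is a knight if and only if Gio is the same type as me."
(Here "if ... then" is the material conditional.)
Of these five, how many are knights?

The unique consistent assignment is Gio=knave, Vance=knight, Otto=knave, Cara=knight, Nora=knave.
That has 2 knights.

2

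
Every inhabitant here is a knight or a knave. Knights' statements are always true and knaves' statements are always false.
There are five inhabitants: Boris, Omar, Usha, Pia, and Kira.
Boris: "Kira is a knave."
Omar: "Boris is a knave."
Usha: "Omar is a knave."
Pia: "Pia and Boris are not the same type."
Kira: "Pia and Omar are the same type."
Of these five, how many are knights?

The unique consistent assignment is Boris=knave, Omar=knight, Usha=knave, Pia=knight, Kira=knight.
That has 3 knights.

3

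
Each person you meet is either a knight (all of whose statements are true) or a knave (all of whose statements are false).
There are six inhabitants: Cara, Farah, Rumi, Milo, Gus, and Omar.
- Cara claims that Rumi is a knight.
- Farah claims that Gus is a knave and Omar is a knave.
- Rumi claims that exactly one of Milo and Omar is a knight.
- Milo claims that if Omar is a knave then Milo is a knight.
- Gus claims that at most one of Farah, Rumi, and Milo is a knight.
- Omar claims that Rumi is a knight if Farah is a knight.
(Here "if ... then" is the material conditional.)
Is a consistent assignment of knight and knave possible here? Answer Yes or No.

One consistent assignment: Cara=knave, Farah=knave, Rumi=knave, Milo=knight, Gus=knight, Omar=knight.

Yes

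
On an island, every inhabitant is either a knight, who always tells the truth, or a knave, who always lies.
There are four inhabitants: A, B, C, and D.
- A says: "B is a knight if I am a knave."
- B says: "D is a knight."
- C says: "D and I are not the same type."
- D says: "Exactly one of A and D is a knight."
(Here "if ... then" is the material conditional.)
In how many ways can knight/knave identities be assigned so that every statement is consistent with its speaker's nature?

2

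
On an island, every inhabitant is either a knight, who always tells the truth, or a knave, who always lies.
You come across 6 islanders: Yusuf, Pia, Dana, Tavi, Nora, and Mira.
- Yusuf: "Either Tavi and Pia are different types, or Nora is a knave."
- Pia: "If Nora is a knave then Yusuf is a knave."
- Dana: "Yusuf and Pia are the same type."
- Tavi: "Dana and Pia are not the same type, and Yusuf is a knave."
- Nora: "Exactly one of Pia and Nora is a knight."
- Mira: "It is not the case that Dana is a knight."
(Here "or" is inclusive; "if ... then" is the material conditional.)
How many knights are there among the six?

2

The unique consistent assignment is Yusuf=knight, Pia=knave, Dana=knave, Tavi=knave, Nora=knave, Mira=knight.
That has 2 knights.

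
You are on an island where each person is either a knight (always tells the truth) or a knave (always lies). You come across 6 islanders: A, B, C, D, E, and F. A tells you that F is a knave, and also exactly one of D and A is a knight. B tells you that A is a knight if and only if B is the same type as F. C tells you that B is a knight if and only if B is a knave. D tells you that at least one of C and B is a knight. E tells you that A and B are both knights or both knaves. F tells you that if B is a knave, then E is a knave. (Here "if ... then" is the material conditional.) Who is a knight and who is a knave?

A is a knave, B is a knave, C is a knave, D is a knave, E is a knight, and F is a knave.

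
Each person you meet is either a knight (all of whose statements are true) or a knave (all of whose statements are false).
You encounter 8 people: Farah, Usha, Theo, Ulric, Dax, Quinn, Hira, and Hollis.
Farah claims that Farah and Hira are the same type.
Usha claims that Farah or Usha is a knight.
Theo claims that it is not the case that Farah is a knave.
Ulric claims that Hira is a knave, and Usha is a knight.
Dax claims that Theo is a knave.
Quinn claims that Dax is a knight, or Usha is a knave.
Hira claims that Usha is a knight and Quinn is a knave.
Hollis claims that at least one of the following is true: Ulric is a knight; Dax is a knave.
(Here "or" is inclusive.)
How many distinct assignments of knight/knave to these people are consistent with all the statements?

1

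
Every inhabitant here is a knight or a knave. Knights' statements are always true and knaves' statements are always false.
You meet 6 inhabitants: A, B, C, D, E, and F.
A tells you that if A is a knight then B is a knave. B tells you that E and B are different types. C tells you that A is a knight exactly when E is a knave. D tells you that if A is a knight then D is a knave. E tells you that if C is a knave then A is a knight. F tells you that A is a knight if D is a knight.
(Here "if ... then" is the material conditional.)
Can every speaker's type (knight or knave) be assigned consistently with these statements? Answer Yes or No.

No

Checking all 64 assignments, each has at least one speaker whose statement's truth value contradicts their type.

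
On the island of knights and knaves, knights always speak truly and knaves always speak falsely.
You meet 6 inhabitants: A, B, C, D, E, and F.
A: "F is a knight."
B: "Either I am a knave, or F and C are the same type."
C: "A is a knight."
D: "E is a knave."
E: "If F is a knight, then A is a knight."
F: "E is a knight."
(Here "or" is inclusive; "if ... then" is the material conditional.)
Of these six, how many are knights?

The unique consistent assignment is A=knight, B=knight, C=knight, D=knave, E=knight, F=knight.
That has 5 knights.

5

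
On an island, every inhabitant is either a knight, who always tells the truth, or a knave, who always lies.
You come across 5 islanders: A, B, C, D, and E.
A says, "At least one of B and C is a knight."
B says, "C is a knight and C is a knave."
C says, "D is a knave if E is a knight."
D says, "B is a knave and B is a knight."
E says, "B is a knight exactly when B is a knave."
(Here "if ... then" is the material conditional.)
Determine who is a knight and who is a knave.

Suppose A is a knave. Then A's statement "at least one of B and C is a knight" would have to be false. Checking the 16 ways to assign the others, none is consistent with every speaker.
(For instance, with B=knave, C=knight, D=knave, E=knave, A's claim "at least one of B and C is a knight" comes out true where it would need to be false.)
So A must be a knight, making "at least one of B and C is a knight" true. Taking A=knight, B=knave, C=knight, D=knave, E=knave, each remaining statement checks out:
  B (knave): "C is a knight and C is a knave" — false. ✓
  C (knight): "D is a knave if E is a knight" — true. ✓
  D (knave): "B is a knave and B is a knight" — false. ✓
  E (knave): "B is a knight exactly when B is a knave" — false. ✓
This is the unique consistent assignment.

A is a knight, B is a knave, C is a knight, D is a knave, and E is a knave.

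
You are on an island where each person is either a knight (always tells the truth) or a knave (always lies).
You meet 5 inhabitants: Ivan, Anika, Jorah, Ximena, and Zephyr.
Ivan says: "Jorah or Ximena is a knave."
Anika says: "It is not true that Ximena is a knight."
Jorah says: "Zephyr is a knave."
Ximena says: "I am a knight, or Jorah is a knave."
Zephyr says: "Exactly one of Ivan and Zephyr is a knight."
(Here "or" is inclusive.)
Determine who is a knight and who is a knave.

Ivan (knave): "Jorah or Ximena is a knave" — False. ✓
Anika is a knave, so "it is not true that Ximena is a knight" must be False — and it is.
As a knight, Jorah's statement "Zephyr is a knave" should be true; it is.
Ximena is a knight, and the claim "I am a knight, or Jorah is a knave" is indeed true.
Zephyr (knave): "exactly one of Ivan and Zephyr is a knight" — False. ✓

Ivan is a knave, Anika is a knave, Jorah is a knight, Ximena is a knight, and Zephyr is a knave.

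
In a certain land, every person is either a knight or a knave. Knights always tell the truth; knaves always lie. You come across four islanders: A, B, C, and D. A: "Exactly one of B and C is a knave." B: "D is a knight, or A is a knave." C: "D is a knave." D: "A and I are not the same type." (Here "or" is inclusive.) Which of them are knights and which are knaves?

A is a knave, B is a knight, C is a knight, and D is a knave.

Suppose A is a knight. Then A's statement "exactly one of B and C is a knave" would have to be true. Checking the 8 ways to assign the others, none is consistent with every speaker.
(For instance, with B=knight, C=knight, D=knave, A's claim "exactly one of B and C is a knave" comes out false where it would need to be true.)
So A must be a knave, making "exactly one of B and C is a knave" false. Taking A=knave, B=knight, C=knight, D=knave, each remaining statement checks out:
  B (knight): "D is a knight, or A is a knave" — true. ✓
  C (knight): "D is a knave" — true. ✓
  D (knave): "A and I are not the same type" — false. ✓
This is the unique consistent assignment.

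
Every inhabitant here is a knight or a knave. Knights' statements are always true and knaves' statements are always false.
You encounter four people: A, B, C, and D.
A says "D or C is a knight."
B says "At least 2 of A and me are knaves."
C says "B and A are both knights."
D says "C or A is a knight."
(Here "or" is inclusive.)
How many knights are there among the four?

2

The unique consistent assignment is A=knight, B=knave, C=knave, D=knight.
That has 2 knights.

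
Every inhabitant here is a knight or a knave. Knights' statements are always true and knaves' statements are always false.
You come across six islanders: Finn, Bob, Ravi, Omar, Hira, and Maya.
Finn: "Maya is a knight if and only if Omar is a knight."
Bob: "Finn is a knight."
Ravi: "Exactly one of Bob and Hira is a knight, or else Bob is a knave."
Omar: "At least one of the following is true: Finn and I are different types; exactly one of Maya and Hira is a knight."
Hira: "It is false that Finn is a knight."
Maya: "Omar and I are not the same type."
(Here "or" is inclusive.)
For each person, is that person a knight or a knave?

Finn is a knave, Bob is a knave, Ravi is a knight, Omar is a knave, Hira is a knight, and Maya is a knight.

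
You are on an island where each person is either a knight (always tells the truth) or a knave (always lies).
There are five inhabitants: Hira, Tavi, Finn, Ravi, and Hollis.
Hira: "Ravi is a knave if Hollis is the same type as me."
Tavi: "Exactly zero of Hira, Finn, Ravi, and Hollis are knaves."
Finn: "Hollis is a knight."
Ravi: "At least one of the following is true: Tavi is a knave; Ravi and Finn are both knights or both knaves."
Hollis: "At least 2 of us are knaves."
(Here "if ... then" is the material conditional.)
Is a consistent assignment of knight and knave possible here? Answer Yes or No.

No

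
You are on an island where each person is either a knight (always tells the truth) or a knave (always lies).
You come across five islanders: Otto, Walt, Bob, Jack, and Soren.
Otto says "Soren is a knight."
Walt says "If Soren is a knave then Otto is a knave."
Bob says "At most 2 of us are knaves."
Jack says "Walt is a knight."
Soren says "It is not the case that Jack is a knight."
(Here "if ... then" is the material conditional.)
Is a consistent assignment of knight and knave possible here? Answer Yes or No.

Yes

One consistent assignment: Otto=knave, Walt=knight, Bob=knight, Jack=knight, Soren=knave.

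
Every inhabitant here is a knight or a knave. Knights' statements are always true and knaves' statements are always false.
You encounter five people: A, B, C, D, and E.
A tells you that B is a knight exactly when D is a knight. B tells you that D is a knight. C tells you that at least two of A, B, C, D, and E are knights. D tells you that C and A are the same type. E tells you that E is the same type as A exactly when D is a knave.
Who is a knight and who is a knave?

A is a knight, so "B is a knight exactly when D is a knight" must be True — and it is.
B (knave): "D is a knight" — False. ✓
C is a knave, and the claim "at least two of A, B, C, D, and E are knights" is indeed False.
Since D is a knave, "C and A are the same type" needs to be False, which holds.
As a knave, E's statement "E is the same type as A exactly when D is a knave" should be False; it is.

Knights: A. Knaves: B, C, D, and E.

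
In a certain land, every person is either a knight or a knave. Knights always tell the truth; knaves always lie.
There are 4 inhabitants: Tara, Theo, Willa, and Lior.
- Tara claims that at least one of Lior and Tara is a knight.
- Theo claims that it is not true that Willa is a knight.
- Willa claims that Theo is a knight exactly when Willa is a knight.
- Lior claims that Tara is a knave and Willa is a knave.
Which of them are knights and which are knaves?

Suppose Tara is a knave. Then Tara's statement "at least one of Lior and Tara is a knight" would have to be false. Checking the 8 ways to assign the others, none is consistent with every speaker.
(For instance, with Theo=knight, Willa=knave, Lior=knave, Lior's claim "Tara is a knave and Willa is a knave" comes out true where it would need to be false.)
So Tara must be a knight, making "at least one of Lior and Tara is a knight" true. Taking Tara=knight, Theo=knight, Willa=knave, Lior=knave, each remaining statement checks out:
  Theo (knight): "it is not true that Willa is a knight" — true. ✓
  Willa (knave): "Theo is a knight exactly when Willa is a knight" — false. ✓
  Lior (knave): "Tara is a knave and Willa is a knave" — false. ✓
This is the unique consistent assignment.

Tara is a knight, Theo is a knight, Willa is a knave, and Lior is a knave.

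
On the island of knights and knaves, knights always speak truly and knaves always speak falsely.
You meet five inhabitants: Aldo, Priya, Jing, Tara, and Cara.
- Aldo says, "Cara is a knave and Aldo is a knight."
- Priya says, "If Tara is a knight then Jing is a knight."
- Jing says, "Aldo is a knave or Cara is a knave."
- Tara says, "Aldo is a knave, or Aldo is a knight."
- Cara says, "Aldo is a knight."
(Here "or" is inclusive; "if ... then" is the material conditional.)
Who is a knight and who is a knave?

Since Aldo is a knave, "Cara is a knave and Aldo is a knight" needs to be False, which holds.
Since Priya is a knight, "if Tara is a knight then Jing is a knight" needs to be true, which holds.
As a knight, Jing's statement "Aldo is a knave or Cara is a knave" should be true; it is.
Since Tara is a knight, "Aldo is a knave, or Aldo is a knight" needs to be true, which holds.
As a knave, Cara's statement "Aldo is a knight" should be False; it is.

Aldo is a knave, Priya is a knight, Jing is a knight, Tara is a knight, and Cara is a knave.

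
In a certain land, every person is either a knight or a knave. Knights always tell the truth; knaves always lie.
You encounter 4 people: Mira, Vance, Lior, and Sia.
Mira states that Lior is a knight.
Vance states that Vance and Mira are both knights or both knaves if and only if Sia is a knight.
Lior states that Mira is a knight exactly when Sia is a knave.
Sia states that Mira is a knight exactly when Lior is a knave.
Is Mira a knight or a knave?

Mira is a knave.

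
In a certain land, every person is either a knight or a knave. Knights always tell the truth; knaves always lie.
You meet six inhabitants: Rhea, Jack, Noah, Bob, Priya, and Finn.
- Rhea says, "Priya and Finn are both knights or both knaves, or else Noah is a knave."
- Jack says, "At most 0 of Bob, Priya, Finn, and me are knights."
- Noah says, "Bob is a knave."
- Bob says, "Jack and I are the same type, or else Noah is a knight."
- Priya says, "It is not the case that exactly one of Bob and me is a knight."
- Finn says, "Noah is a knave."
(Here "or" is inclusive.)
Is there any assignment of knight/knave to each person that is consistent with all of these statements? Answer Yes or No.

No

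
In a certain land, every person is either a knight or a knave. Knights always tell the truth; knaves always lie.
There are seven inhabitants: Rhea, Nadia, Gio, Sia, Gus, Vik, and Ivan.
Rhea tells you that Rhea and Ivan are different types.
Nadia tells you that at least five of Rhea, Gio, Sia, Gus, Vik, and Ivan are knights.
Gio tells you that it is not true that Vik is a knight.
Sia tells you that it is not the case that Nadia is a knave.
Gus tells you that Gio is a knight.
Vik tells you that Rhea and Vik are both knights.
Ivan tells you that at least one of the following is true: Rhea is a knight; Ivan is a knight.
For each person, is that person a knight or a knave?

Rhea is a knave, Nadia is a knave, Gio is a knight, Sia is a knave, Gus is a knight, Vik is a knave, and Ivan is a knave.

As a knave, Rhea's statement "Rhea and Ivan are different types" should be False; it is.
Since Nadia is a knave, "at least five of Rhea, Gio, Sia, Gus, Vik, and Ivan are knights" needs to be False, which holds.
Gio is a knight, and the claim "it is not true that Vik is a knight" is indeed true.
As a knave, Sia's statement "it is not the case that Nadia is a knave" should be False; it is.
Since Gus is a knight, "Gio is a knight" needs to be true, which holds.
As a knave, Vik's statement "Rhea and Vik are both knights" should be False; it is.
Ivan (knave): "at least one of the following is true: Rhea is a knight; Ivan is a knight" — False. ✓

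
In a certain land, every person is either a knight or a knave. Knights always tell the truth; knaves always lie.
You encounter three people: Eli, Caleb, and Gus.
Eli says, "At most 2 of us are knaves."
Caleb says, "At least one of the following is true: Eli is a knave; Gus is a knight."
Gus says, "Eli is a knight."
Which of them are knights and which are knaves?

Knights: Eli, Caleb, and Gus. Knaves: none.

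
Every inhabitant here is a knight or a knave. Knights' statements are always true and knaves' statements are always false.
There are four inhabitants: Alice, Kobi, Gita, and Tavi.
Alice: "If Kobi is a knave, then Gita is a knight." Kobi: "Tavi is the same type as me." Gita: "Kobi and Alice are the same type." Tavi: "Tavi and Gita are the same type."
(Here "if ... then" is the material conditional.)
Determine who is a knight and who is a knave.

Since Alice is a knight, "if Kobi is a knave, then Gita is a knight" needs to be true, which holds.
As a knight, Kobi's statement "Tavi is the same type as me" should be true; it is.
Gita is a knight, so "Kobi and Alice are the same type" must be true — and it is.
Tavi is a knight, so "Tavi and Gita are the same type" must be true — and it is.

Alice is a knight, Kobi is a knight, Gita is a knight, and Tavi is a knight.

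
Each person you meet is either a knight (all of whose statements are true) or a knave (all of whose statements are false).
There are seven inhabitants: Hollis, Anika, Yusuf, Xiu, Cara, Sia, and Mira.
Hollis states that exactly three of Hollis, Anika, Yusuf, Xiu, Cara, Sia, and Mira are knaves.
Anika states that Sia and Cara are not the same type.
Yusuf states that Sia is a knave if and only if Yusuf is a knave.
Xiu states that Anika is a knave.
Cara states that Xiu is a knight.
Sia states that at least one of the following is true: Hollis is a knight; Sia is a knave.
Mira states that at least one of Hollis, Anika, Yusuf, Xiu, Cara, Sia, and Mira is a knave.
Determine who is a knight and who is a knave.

Knights: Hollis, Anika, Sia, and Mira. Knaves: Yusuf, Xiu, and Cara.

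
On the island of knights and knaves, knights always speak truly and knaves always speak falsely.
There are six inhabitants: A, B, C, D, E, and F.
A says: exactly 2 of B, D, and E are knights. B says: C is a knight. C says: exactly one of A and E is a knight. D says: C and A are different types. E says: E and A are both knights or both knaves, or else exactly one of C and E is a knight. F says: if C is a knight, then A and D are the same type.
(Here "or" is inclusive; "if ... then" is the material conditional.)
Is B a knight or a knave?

B is a knave.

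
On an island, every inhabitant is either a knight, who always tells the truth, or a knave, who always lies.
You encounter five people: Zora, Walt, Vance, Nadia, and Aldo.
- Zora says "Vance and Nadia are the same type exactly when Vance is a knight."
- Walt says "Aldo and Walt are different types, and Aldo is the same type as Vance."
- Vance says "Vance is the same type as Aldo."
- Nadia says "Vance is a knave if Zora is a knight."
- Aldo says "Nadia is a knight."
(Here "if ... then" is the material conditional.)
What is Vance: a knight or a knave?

Vance is a knave.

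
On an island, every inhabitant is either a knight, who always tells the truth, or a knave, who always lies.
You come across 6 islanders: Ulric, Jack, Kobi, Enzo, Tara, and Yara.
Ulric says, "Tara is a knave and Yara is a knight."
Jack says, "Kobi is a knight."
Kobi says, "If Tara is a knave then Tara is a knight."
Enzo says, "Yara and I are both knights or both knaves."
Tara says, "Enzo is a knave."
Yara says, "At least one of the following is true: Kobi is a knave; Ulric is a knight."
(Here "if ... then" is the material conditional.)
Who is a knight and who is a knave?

Knights: Ulric, Enzo, and Yara. Knaves: Jack, Kobi, and Tara.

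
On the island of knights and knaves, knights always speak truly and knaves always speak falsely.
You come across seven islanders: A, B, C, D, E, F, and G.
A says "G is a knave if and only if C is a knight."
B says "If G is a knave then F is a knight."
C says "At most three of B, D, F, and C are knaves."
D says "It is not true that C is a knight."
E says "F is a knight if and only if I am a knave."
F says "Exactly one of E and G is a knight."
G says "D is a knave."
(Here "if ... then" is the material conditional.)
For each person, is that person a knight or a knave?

Knights: B, C, E, and G. Knaves: A, D, and F.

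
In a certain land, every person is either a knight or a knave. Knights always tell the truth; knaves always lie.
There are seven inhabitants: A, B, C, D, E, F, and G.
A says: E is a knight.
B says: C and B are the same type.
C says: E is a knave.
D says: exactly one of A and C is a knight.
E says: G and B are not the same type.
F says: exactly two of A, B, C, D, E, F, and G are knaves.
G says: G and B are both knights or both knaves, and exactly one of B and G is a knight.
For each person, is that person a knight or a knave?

A is a knave, B is a knave, C is a knight, D is a knight, E is a knave, F is a knave, and G is a knave.

A is a knave; "E is a knight" is False, as required.
B is a knave, and the claim "C and B are the same type" is indeed False.
C (knight): "E is a knave" — true. ✓
D (knight): "exactly one of A and C is a knight" — true. ✓
As a knave, E's statement "G and B are not the same type" should be False; it is.
As a knave, F's statement "exactly two of A, B, C, D, E, F, and G are knaves" should be False; it is.
Since G is a knave, "G and B are both knights or both knaves, and exactly one of B and G is a knight" needs to be False, which holds.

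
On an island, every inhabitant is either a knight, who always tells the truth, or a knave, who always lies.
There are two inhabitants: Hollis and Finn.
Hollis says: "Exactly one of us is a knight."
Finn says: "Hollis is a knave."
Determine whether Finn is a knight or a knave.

Finn is a knave.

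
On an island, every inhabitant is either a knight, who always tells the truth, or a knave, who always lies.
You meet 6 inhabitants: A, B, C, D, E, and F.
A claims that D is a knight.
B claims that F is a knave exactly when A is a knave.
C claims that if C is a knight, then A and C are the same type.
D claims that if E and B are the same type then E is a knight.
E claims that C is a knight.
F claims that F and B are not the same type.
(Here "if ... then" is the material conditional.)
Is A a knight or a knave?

Consistent assignments: {A=knight, B=knave, C=knight, D=knight, E=knight, F=knave}
In every consistent assignment, A is a knight.

A is a knight.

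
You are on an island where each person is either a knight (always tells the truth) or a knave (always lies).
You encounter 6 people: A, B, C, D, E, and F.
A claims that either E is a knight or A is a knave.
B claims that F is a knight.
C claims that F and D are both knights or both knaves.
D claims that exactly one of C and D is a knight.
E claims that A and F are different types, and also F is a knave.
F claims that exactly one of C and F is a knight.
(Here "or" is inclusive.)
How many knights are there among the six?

3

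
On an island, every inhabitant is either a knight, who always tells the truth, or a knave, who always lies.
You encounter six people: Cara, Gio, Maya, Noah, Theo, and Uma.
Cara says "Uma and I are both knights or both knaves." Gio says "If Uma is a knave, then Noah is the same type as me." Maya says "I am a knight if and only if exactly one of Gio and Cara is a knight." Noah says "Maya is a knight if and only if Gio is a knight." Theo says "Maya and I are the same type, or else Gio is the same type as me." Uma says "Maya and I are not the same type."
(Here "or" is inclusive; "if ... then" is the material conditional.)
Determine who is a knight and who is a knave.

Cara is a knave, and the claim "Uma and I are both knights or both knaves" is indeed False.
Gio is a knight, and the claim "if Uma is a knave, then Noah is the same type as me" is indeed True.
Since Maya is a knave, "I am a knight if and only if exactly one of Gio and Cara is a knight" needs to be False, which holds.
As a knave, Noah's statement "Maya is a knight if and only if Gio is a knight" should be False; it is.
Theo is a knight; "Maya and I are the same type, or else Gio is the same type as me" is True, as required.
Uma is a knight, and the claim "Maya and I are not the same type" is indeed True.

Cara is a knave, Gio is a knight, Maya is a knave, Noah is a knave, Theo is a knight, and Uma is a knight.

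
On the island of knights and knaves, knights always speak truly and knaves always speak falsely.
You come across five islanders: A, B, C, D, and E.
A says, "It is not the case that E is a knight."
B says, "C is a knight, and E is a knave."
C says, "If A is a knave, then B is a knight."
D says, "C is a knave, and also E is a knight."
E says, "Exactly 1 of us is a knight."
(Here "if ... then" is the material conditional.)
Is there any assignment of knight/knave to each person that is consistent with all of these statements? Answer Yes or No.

Yes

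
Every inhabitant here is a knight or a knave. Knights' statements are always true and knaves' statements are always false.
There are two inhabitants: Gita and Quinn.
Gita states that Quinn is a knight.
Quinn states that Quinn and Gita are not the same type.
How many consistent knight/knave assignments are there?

Consistent assignments:
  Gita=knave, Quinn=knave

1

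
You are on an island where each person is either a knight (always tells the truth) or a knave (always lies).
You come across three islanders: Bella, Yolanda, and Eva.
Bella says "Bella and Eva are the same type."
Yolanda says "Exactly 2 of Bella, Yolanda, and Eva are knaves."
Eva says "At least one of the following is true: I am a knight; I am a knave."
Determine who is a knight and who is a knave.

Bella is a knight, Yolanda is a knave, and Eva is a knight.

Bella (knight): "Bella and Eva are the same type" — True. ✓
Yolanda is a knave, and the claim "exactly 2 of Bella, Yolanda, and Eva are knaves" is indeed False.
Eva is a knight; "at least one of the following is true: I am a knight; I am a knave" is True, as required.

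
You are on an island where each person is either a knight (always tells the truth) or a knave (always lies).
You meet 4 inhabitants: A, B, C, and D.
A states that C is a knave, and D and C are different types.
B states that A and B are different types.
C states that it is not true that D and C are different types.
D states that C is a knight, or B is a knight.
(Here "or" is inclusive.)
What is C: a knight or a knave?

Consistent assignments: {A=knave, B=knight, C=knight, D=knight}; {A=knave, B=knave, C=knight, D=knight}
In every consistent assignment, C is a knight.

C is a knight.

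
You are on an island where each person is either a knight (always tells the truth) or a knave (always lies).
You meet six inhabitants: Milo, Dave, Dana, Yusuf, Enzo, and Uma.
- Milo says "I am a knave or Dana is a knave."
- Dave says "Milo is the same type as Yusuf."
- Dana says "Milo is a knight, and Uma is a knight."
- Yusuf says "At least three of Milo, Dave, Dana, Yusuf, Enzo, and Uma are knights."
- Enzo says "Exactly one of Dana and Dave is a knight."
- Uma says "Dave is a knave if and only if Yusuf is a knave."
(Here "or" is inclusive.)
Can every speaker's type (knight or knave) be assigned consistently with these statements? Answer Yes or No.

No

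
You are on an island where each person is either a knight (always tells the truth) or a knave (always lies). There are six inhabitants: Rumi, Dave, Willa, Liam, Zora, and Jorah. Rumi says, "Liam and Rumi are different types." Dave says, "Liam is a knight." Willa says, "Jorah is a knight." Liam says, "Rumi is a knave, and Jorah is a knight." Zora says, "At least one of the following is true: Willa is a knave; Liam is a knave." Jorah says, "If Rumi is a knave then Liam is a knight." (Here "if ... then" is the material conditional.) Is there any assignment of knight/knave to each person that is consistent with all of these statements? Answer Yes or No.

Yes

One consistent assignment: Rumi=knight, Dave=knave, Willa=knight, Liam=knave, Zora=knight, Jorah=knight.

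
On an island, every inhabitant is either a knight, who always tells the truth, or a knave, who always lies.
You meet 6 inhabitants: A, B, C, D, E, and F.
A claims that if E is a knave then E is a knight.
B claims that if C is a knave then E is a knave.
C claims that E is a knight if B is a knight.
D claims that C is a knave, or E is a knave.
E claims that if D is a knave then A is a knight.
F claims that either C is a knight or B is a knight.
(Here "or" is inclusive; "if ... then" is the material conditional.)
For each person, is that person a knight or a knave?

A is a knight; "if E is a knave then E is a knight" is true, as required.
B is a knight; "if C is a knave then E is a knave" is true, as required.
C is a knight; "E is a knight if B is a knight" is true, as required.
D is a knave, so "C is a knave, or E is a knave" must be False — and it is.
E is a knight; "if D is a knave then A is a knight" is true, as required.
F is a knight, so "either C is a knight or B is a knight" must be true — and it is.

A is a knight, B is a knight, C is a knight, D is a knave, E is a knight, and F is a knight.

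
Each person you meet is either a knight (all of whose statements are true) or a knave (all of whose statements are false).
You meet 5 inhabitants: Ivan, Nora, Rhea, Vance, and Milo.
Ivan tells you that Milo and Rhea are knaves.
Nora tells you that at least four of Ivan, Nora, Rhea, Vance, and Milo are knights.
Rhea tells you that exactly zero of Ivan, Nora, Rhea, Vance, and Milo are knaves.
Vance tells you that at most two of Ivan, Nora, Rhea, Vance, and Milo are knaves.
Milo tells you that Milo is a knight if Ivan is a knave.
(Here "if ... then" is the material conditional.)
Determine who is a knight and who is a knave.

Ivan is a knave, Nora is a knave, Rhea is a knave, Vance is a knave, and Milo is a knight.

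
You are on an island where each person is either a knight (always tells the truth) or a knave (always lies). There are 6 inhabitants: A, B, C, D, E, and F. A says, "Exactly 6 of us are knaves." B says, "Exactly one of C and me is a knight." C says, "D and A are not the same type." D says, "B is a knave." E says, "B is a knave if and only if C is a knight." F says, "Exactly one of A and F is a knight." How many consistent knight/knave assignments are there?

Consistent assignments:
  A=knave, B=knight, C=knave, D=knave, E=knight, F=knight
  A=knave, B=knight, C=knave, D=knave, E=knight, F=knave

2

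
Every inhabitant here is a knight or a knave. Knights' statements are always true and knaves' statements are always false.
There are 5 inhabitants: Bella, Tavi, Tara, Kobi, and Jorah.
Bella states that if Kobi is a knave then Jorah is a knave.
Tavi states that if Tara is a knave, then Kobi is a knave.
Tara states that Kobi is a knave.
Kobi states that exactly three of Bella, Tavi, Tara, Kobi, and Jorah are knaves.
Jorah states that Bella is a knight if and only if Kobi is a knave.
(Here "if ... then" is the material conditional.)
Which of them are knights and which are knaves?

Bella is a knight, Tavi is a knave, Tara is a knave, Kobi is a knight, and Jorah is a knave.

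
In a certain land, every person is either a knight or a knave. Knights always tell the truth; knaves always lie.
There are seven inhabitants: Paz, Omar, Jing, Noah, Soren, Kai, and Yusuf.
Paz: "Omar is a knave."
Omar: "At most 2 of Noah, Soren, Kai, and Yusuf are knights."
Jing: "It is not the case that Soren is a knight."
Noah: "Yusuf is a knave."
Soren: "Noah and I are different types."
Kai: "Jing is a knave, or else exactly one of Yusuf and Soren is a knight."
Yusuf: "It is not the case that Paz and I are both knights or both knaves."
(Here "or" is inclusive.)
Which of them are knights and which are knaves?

Paz is a knave, Omar is a knight, Jing is a knight, Noah is a knave, Soren is a knave, Kai is a knight, and Yusuf is a knight.

Since Paz is a knave, "Omar is a knave" needs to be false, which holds.
As a knight, Omar's statement "at most 2 of Noah, Soren, Kai, and Yusuf are knights" should be True; it is.
Jing is a knight, and the claim "it is not the case that Soren is a knight" is indeed True.
Noah is a knave, and the claim "Yusuf is a knave" is indeed false.
Soren is a knave; "Noah and I are different types" is false, as required.
Kai is a knight, so "Jing is a knave, or else exactly one of Yusuf and Soren is a knight" must be True — and it is.
As a knight, Yusuf's statement "it is not the case that Paz and I are both knights or both knaves" should be True; it is.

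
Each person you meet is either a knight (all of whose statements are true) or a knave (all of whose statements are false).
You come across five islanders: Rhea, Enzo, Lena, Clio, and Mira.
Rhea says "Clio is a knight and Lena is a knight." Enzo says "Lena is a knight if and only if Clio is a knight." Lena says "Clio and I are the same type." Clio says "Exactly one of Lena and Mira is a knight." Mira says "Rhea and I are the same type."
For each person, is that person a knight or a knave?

Suppose Rhea is a knave. Then Rhea's statement "Clio is a knight and Lena is a knight" would have to be false. Checking the 16 ways to assign the others, none is consistent with every speaker.
(For instance, with Enzo=knight, Lena=knight, Clio=knight, Mira=knave, Rhea's claim "Clio is a knight and Lena is a knight" comes out true where it would need to be false.)
So Rhea must be a knight, making "Clio is a knight and Lena is a knight" true. Taking Rhea=knight, Enzo=knight, Lena=knight, Clio=knight, Mira=knave, each remaining statement checks out:
  Enzo (knight): "Lena is a knight if and only if Clio is a knight" — true. ✓
  Lena (knight): "Clio and I are the same type" — true. ✓
  Clio (knight): "exactly one of Lena and Mira is a knight" — true. ✓
  Mira (knave): "Rhea and I are the same type" — false. ✓
This is the unique consistent assignment.

Rhea is a knight, Enzo is a knight, Lena is a knight, Clio is a knight, and Mira is a knave.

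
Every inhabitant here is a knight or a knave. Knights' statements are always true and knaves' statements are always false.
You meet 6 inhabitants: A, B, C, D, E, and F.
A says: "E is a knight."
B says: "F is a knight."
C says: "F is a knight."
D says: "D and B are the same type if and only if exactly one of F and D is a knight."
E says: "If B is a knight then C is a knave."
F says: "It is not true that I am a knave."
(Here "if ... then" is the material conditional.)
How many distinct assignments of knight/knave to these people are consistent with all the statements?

2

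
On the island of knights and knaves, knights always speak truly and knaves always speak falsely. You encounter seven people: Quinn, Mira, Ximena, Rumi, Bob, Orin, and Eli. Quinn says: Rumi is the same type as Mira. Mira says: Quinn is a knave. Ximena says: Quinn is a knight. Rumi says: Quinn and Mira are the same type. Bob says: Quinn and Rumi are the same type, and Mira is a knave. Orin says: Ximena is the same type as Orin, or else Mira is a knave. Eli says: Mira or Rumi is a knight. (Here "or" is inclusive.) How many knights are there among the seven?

3

The unique consistent assignment is Quinn=knight, Mira=knave, Ximena=knight, Rumi=knave, Bob=knave, Orin=knight, Eli=knave.
That has 3 knights.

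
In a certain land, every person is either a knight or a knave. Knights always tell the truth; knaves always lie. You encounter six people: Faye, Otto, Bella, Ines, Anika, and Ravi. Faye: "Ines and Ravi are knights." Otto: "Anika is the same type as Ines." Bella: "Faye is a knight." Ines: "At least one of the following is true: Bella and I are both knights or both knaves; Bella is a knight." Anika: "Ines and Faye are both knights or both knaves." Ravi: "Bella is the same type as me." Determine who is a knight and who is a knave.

Since Faye is a knight, "Ines and Ravi are knights" needs to be True, which holds.
Otto is a knight; "Anika is the same type as Ines" is True, as required.
Since Bella is a knight, "Faye is a knight" needs to be True, which holds.
Since Ines is a knight, "at least one of the following is true: Bella and I are both knights or both knaves; Bella is a knight" needs to be True, which holds.
Anika is a knight; "Ines and Faye are both knights or both knaves" is True, as required.
Since Ravi is a knight, "Bella is the same type as me" needs to be True, which holds.

Faye is a knight, Otto is a knight, Bella is a knight, Ines is a knight, Anika is a knight, and Ravi is a knight.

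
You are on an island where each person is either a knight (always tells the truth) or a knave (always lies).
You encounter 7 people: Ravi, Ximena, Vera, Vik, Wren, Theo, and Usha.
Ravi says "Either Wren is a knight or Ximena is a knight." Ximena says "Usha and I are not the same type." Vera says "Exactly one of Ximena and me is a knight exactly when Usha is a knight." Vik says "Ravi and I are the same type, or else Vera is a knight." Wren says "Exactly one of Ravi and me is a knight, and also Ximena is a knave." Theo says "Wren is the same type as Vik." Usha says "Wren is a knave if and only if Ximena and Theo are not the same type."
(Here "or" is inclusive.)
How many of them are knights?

3

The unique consistent assignment is Ravi=knight, Ximena=knight, Vera=knave, Vik=knave, Wren=knave, Theo=knight, Usha=knave.
That has 3 knights.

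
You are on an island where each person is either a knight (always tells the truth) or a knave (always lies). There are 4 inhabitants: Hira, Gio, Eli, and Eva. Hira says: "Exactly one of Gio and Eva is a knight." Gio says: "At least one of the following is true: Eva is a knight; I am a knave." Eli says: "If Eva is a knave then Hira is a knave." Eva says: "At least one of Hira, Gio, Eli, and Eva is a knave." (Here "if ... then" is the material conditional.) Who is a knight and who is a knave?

As a knave, Hira's statement "exactly one of Gio and Eva is a knight" should be false; it is.
Gio is a knight; "at least one of the following is true: Eva is a knight; I am a knave" is true, as required.
Since Eli is a knight, "if Eva is a knave then Hira is a knave" needs to be true, which holds.
Since Eva is a knight, "at least one of Hira, Gio, Eli, and Eva is a knave" needs to be true, which holds.

Hira is a knave, Gio is a knight, Eli is a knight, and Eva is a knight.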